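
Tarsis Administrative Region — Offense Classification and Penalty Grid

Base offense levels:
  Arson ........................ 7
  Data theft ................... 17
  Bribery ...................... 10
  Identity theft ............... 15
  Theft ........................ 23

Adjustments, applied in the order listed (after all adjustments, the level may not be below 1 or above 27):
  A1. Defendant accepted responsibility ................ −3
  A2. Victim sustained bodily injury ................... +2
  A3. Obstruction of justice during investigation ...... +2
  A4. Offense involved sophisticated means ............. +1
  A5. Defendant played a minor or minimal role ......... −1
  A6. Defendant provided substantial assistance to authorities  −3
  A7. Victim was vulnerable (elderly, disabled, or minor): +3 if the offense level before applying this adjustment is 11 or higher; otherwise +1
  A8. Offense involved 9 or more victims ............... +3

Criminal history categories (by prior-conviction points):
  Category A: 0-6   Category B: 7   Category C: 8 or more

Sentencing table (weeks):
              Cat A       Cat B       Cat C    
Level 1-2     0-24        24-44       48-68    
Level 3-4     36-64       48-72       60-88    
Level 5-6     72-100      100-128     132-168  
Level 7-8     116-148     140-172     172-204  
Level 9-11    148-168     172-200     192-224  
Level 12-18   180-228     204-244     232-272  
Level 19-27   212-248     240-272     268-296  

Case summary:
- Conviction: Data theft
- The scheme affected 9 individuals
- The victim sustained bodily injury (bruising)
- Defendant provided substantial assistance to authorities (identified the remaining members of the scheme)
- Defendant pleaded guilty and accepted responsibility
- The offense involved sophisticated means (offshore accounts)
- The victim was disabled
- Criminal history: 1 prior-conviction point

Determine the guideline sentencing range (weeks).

Base offense level for data theft: 17.
A1 applies: 17 − 3 = 14.
A2 applies: 14 + 2 = 16.
A3 does not apply.
A4 applies: 16 + 1 = 17.
A5 does not apply.
A6 applies: 17 − 3 = 14.
A7 applies (level before this adjustment is 14 ≥ 11, so +3): 14 + 3 = 17.
A8 applies: 17 + 3 = 20.
Final offense level: 20.
Criminal history: 1 prior point → Category A (0-6).
Level 20 falls in the 19-27 band.
Grid: Level 19-27 × Category A = 212-248 weeks.

212-248 weeks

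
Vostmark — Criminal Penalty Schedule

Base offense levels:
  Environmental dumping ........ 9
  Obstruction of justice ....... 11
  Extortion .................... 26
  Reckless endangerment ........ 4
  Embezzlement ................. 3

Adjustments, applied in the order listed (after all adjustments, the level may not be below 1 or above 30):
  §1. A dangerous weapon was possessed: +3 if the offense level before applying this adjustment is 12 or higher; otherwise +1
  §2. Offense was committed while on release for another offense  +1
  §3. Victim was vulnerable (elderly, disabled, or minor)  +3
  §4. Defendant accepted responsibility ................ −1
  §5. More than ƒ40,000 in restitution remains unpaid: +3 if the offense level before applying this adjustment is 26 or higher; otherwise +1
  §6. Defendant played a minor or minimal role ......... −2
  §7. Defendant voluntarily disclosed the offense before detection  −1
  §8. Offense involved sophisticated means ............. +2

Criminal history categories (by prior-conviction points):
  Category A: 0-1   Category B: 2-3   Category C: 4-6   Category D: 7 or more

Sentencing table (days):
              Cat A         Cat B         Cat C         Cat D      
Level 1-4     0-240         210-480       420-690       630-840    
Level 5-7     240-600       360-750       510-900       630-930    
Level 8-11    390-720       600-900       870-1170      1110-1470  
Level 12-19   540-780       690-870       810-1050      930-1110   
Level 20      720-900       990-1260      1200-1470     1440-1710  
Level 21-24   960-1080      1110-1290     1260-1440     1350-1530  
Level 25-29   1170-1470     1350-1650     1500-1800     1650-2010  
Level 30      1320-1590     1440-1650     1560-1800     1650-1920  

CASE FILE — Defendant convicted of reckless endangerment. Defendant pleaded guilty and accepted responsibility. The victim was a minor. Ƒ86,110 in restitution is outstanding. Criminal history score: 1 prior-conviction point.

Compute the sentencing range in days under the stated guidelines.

Base offense level for reckless endangerment: 4.
§1 does not apply.
§3 applies: 4 + 3 = 7.
§4 applies: 7 − 1 = 6.
§5 applies (level before this adjustment is 6 < 26, so +1): 6 + 1 = 7.
Final offense level: 7.
Criminal history: 1 prior point → Category A (0-1).
Level 7 falls in the 5-7 band.
Grid: Level 5-7 × Category A = 240-600 days.

240-600 days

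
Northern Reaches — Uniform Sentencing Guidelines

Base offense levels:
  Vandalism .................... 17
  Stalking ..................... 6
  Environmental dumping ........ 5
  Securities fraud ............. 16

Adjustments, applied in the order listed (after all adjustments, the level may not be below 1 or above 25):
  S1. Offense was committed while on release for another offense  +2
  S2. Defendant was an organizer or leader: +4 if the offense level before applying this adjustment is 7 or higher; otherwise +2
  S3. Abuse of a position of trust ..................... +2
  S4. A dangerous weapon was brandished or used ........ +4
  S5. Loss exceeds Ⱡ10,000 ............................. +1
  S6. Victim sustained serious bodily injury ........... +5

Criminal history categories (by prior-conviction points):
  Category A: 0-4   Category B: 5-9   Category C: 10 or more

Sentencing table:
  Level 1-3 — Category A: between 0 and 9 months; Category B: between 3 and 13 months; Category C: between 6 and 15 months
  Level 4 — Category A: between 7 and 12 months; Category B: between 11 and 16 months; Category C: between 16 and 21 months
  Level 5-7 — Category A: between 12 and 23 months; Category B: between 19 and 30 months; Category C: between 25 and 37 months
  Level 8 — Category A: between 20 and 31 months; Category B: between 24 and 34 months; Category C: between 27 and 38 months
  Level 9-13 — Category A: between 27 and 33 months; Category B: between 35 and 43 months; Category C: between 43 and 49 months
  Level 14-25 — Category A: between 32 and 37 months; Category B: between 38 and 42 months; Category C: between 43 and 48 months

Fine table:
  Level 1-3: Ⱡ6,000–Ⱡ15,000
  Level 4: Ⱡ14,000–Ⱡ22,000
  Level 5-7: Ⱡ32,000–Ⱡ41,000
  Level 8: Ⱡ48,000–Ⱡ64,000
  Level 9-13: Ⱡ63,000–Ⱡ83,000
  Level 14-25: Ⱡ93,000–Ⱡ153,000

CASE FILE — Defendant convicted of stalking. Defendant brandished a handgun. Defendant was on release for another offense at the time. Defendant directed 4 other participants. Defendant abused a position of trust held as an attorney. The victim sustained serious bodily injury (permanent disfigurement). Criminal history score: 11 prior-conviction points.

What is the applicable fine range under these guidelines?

Ⱡ93,000–Ⱡ153,000

Base offense level for stalking: 6.
S1 applies: 6 + 2 = 8.
S2 applies (level before this adjustment is 8 ≥ 7, so +4): 8 + 4 = 12.
S3 applies: 12 + 2 = 14.
S4 applies: 14 + 4 = 18.
S5 does not apply.
S6 applies: 18 + 5 = 23.
Final offense level: 23.
Level 23 falls in the 14-25 band.
Fine table: Level 14-25 → Ⱡ93,000–Ⱡ153,000.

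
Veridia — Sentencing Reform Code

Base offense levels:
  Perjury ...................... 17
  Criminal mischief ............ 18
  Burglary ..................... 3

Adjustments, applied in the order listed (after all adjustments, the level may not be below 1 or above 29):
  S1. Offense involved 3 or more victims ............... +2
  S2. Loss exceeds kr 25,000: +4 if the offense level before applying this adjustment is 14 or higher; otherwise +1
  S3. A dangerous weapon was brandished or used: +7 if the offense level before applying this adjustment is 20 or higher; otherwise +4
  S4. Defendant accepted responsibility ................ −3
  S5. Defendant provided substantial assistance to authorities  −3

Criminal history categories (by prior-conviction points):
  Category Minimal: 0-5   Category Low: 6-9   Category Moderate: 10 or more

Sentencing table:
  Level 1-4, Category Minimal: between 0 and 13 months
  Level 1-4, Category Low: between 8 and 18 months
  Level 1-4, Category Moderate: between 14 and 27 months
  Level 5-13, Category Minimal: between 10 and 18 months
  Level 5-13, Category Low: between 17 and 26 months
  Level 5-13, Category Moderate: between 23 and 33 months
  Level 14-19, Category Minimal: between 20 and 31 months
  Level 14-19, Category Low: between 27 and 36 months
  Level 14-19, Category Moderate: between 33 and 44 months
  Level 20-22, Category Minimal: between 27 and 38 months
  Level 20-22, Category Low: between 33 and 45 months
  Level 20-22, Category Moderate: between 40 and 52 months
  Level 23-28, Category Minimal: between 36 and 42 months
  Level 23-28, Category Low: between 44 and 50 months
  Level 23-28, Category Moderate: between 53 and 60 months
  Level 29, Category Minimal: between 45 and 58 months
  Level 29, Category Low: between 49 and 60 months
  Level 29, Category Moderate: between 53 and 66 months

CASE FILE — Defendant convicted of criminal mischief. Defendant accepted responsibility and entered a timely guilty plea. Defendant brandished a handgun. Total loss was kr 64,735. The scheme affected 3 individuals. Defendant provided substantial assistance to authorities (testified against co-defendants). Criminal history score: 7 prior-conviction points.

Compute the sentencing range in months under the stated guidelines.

Base offense level for criminal mischief: 18.
S1 applies: 18 + 2 = 20.
S2 applies (level before this adjustment is 20 ≥ 14, so +4): 20 + 4 = 24.
S3 applies (level before this adjustment is 24 ≥ 20, so +7): 24 + 7 = 31.
S4 applies: 31 − 3 = 28.
S5 applies: 28 − 3 = 25.
Final offense level: 25.
Criminal history: 7 prior points → Category Low (6-9).
Level 25 falls in the 23-28 band.
Grid: Level 23-28 × Category Low = 44-50 months.

44-50 months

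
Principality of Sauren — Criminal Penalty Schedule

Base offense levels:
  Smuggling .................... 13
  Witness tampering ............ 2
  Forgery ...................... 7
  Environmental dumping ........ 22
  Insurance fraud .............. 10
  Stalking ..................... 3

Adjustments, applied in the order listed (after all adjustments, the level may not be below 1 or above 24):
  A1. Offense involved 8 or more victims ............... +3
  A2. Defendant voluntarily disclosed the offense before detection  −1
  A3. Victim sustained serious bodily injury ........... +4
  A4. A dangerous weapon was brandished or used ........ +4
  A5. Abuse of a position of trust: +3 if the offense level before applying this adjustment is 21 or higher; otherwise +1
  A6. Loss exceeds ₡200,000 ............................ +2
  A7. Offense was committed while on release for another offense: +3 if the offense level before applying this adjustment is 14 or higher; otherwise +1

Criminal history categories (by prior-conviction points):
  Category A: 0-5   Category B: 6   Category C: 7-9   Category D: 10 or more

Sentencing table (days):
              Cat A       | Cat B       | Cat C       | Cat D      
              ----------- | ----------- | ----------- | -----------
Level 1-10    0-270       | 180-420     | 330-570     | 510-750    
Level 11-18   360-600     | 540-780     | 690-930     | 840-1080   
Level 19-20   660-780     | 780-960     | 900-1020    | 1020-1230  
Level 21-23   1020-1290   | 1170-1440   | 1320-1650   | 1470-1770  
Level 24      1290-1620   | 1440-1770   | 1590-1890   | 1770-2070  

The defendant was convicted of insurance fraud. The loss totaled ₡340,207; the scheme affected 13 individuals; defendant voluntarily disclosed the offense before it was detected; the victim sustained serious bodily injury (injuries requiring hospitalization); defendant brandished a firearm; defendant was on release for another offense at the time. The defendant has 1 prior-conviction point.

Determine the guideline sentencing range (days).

Base offense level for insurance fraud: 10.
A1 applies: 10 + 3 = 13.
A2 applies: 13 − 1 = 12.
A3 applies: 12 + 4 = 16.
A4 applies: 16 + 4 = 20.
A6 applies: 20 + 2 = 22.
A7 applies (level before this adjustment is 22 ≥ 14, so +3): 22 + 3 = 25.
Level 25 exceeds the maximum of 24; capped at 24.
Final offense level: 24.
Criminal history: 1 prior point → Category A (0-5).
Level 24 falls in the 24 band.
Grid: Level 24 × Category A = 1290-1620 days.

1290-1620 days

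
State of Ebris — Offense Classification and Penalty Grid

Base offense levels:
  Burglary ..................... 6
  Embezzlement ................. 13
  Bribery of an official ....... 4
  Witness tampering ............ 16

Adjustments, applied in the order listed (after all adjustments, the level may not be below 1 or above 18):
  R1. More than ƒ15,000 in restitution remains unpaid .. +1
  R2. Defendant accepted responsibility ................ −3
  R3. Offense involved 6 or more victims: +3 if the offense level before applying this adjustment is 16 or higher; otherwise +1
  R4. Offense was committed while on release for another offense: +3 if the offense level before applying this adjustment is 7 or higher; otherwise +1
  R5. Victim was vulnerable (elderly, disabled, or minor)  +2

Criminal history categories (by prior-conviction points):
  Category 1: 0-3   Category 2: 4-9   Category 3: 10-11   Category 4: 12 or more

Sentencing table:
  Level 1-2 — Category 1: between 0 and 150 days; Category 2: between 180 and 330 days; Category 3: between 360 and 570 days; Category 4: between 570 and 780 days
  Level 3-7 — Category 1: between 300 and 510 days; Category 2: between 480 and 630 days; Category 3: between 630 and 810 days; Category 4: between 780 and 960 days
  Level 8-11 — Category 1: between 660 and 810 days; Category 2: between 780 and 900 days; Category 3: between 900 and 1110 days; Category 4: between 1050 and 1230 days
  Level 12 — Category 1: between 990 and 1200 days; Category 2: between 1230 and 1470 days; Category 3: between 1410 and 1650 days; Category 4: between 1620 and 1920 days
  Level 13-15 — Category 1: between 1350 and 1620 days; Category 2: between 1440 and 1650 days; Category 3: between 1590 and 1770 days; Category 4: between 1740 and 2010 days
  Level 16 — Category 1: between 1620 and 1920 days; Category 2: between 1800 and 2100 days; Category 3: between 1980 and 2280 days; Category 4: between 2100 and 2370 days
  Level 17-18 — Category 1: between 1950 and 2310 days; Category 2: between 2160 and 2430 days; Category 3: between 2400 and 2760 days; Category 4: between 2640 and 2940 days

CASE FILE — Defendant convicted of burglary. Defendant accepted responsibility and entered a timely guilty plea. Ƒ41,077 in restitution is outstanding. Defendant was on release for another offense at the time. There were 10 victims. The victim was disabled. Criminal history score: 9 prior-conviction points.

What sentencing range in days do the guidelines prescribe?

Base offense level for burglary: 6.
R1 applies: 6 + 1 = 7.
R2 applies: 7 − 3 = 4.
R3 applies (level before this adjustment is 4 < 16, so +1): 4 + 1 = 5.
R4 applies (level before this adjustment is 5 < 7, so +1): 5 + 1 = 6.
R5 applies: 6 + 2 = 8.
Final offense level: 8.
Criminal history: 9 prior points → Category 2 (4-9).
Level 8 falls in the 8-11 band.
Grid: Level 8-11 × Category 2 = 780-900 days.

780-900 days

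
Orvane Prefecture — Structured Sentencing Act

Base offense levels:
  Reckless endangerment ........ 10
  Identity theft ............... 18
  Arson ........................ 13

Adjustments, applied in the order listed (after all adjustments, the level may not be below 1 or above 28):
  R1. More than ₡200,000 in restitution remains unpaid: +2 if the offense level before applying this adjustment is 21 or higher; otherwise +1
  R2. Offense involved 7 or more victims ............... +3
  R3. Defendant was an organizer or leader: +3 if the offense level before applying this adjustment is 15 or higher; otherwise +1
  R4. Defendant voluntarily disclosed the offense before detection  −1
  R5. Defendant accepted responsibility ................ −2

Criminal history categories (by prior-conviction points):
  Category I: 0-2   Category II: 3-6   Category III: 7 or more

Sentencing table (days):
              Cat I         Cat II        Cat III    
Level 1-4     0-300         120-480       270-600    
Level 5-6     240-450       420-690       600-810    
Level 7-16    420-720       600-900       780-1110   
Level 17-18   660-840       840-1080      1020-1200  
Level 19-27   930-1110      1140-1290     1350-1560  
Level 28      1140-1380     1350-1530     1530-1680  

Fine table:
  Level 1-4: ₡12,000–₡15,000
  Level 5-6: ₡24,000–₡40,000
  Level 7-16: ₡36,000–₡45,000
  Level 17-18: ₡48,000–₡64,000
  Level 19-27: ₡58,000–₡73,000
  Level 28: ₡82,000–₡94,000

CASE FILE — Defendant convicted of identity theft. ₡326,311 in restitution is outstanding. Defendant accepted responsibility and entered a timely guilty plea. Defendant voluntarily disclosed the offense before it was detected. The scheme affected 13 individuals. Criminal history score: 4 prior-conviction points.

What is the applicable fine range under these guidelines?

₡58,000–₡73,000

Base offense level for identity theft: 18.
R1 applies (level before this adjustment is 18 < 21, so +1): 18 + 1 = 19.
R2 applies: 19 + 3 = 22.
R4 applies: 22 − 1 = 21.
R5 applies: 21 − 2 = 19.
Final offense level: 19.
Level 19 falls in the 19-27 band.
Fine table: Level 19-27 → ₡58,000–₡73,000.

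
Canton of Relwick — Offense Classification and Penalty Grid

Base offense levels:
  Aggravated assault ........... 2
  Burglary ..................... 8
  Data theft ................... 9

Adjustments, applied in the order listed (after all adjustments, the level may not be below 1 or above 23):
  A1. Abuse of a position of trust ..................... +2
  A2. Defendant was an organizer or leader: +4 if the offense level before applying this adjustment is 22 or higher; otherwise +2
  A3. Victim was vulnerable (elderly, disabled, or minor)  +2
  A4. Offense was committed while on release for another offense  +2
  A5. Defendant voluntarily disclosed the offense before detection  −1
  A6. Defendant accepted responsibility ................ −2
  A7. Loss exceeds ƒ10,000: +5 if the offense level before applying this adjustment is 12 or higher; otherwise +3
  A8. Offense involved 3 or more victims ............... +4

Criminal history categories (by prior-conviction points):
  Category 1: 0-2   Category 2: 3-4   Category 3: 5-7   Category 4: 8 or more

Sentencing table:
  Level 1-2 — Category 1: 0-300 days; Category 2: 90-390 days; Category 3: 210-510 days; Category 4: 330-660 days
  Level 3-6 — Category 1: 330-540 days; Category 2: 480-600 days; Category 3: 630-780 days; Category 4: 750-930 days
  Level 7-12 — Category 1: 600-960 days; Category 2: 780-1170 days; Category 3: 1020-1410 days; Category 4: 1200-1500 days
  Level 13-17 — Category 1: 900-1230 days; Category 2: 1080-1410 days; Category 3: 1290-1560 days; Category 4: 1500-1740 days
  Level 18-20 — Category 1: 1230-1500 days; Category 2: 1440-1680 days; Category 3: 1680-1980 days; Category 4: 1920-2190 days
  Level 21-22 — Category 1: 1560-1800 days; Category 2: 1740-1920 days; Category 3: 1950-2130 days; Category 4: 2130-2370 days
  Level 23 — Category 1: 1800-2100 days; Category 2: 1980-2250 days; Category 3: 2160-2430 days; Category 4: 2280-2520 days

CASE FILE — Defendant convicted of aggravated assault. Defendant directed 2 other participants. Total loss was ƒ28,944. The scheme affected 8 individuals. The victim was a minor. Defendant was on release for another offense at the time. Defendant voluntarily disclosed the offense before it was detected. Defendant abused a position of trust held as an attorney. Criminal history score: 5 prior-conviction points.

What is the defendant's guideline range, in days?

Base offense level for aggravated assault: 2.
A1 applies: 2 + 2 = 4.
A2 applies (level before this adjustment is 4 < 22, so +2): 4 + 2 = 6.
A3 applies: 6 + 2 = 8.
A4 applies: 8 + 2 = 10.
A5 applies: 10 − 1 = 9.
A6 does not apply.
A7 applies (level before this adjustment is 9 < 12, so +3): 9 + 3 = 12.
A8 applies: 12 + 4 = 16.
Final offense level: 16.
Criminal history: 5 prior points → Category 3 (5-7).
Level 16 falls in the 13-17 band.
Grid: Level 13-17 × Category 3 = 1290-1560 days.

1290-1560 days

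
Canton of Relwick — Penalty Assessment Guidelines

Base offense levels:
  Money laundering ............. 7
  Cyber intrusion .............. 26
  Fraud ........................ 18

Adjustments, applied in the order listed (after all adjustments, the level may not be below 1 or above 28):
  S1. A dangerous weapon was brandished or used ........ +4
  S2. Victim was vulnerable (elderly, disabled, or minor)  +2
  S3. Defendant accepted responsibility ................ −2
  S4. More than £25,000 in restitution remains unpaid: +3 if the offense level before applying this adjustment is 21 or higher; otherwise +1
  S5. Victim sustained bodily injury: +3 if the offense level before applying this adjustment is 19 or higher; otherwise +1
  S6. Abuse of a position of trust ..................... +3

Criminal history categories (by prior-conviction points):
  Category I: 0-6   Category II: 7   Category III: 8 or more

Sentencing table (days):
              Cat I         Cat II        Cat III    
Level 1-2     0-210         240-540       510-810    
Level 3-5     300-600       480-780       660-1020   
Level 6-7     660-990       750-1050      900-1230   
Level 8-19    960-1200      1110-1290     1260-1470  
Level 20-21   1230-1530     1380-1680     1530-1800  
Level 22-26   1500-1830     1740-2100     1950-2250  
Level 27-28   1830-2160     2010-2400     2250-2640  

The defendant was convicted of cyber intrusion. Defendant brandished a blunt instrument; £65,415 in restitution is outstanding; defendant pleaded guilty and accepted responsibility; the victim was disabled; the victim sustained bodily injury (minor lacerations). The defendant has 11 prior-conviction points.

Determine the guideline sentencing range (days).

2250-2640 days

Base offense level for cyber intrusion: 26.
S1 applies: 26 + 4 = 30.
S2 applies: 30 + 2 = 32.
S3 applies: 32 − 2 = 30.
S4 applies (level before this adjustment is 30 ≥ 21, so +3): 30 + 3 = 33.
S5 applies (level before this adjustment is 33 ≥ 19, so +3): 33 + 3 = 36.
S6 does not apply.
Level 36 exceeds the maximum of 28; capped at 28.
Final offense level: 28.
Criminal history: 11 prior points → Category III (8+).
Level 28 falls in the 27-28 band.
Grid: Level 27-28 × Category III = 2250-2640 days.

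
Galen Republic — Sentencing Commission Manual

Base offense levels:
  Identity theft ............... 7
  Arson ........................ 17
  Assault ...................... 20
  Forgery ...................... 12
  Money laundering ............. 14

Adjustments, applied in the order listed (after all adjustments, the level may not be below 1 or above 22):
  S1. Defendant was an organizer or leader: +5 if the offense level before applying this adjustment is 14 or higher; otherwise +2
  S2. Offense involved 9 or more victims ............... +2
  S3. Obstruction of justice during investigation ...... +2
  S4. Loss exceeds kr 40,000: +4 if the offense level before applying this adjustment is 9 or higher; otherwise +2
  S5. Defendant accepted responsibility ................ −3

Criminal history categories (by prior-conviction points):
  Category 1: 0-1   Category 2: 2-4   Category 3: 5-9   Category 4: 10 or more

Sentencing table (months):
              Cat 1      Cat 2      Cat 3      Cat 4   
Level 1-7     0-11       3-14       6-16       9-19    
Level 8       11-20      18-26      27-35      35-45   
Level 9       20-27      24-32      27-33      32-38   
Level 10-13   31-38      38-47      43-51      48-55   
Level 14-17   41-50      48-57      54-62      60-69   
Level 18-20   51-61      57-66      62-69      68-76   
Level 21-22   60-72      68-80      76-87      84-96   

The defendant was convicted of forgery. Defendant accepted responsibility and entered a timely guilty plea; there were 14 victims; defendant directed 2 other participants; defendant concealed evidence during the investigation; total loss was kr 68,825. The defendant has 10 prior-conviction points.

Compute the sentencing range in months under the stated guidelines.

Base offense level for forgery: 12.
S1 applies (level before this adjustment is 12 < 14, so +2): 12 + 2 = 14.
S2 applies: 14 + 2 = 16.
S3 applies: 16 + 2 = 18.
S4 applies (level before this adjustment is 18 ≥ 9, so +4): 18 + 4 = 22.
S5 applies: 22 − 3 = 19.
Final offense level: 19.
Criminal history: 10 prior points → Category 4 (10+).
Level 19 falls in the 18-20 band.
Grid: Level 18-20 × Category 4 = 68-76 months.

68-76 months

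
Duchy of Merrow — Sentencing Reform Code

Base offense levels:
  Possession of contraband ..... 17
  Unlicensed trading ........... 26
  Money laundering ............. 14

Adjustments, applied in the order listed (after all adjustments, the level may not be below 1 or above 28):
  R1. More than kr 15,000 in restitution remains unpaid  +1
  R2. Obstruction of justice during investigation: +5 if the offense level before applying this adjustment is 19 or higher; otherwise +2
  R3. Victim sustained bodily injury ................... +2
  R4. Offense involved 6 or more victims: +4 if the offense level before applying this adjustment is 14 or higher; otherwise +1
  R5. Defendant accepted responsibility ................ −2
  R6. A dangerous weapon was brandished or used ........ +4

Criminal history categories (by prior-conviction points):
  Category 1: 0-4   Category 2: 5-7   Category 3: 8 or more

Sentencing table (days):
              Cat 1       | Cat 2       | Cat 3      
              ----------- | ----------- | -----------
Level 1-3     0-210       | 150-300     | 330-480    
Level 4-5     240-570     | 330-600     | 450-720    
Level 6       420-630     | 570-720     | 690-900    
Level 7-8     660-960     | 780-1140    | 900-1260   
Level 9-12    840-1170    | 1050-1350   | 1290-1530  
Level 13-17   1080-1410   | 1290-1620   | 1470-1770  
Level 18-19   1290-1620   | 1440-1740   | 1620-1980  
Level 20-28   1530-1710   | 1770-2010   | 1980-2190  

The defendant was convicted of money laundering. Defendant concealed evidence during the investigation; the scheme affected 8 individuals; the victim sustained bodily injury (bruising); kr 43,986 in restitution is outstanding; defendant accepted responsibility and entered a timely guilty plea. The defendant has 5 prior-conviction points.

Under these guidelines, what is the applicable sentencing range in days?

Base offense level for money laundering: 14.
R1 applies: 14 + 1 = 15.
R2 applies (level before this adjustment is 15 < 19, so +2): 15 + 2 = 17.
R3 applies: 17 + 2 = 19.
R4 applies (level before this adjustment is 19 ≥ 14, so +4): 19 + 4 = 23.
R5 applies: 23 − 2 = 21.
R6 does not apply.
Final offense level: 21.
Criminal history: 5 prior points → Category 2 (5-7).
Level 21 falls in the 20-28 band.
Grid: Level 20-28 × Category 2 = 1770-2010 days.

1770-2010 days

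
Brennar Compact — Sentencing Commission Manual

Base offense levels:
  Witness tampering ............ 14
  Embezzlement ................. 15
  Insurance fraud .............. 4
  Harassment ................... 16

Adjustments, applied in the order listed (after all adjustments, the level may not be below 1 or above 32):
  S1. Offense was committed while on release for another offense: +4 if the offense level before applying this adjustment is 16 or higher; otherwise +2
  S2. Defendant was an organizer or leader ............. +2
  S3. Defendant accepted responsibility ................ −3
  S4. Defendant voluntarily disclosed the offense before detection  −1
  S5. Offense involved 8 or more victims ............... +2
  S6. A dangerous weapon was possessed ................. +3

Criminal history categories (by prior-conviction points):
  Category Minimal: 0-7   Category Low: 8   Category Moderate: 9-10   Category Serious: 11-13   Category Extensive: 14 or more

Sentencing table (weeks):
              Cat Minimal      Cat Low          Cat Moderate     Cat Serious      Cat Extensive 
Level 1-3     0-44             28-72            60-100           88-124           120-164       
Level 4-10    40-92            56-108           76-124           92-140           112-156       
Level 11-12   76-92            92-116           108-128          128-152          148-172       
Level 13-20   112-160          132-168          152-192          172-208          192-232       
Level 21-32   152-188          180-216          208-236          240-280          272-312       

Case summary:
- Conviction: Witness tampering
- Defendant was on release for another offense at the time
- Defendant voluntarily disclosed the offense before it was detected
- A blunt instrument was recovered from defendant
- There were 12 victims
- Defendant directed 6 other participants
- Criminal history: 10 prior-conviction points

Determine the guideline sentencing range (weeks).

Base offense level for witness tampering: 14.
S1 applies (level before this adjustment is 14 < 16, so +2): 14 + 2 = 16.
S2 applies: 16 + 2 = 18.
S4 applies: 18 − 1 = 17.
S5 applies: 17 + 2 = 19.
S6 applies: 19 + 3 = 22.
Final offense level: 22.
Criminal history: 10 prior points → Category Moderate (9-10).
Level 22 falls in the 21-32 band.
Grid: Level 21-32 × Category Moderate = 208-236 weeks.

208-236 weeks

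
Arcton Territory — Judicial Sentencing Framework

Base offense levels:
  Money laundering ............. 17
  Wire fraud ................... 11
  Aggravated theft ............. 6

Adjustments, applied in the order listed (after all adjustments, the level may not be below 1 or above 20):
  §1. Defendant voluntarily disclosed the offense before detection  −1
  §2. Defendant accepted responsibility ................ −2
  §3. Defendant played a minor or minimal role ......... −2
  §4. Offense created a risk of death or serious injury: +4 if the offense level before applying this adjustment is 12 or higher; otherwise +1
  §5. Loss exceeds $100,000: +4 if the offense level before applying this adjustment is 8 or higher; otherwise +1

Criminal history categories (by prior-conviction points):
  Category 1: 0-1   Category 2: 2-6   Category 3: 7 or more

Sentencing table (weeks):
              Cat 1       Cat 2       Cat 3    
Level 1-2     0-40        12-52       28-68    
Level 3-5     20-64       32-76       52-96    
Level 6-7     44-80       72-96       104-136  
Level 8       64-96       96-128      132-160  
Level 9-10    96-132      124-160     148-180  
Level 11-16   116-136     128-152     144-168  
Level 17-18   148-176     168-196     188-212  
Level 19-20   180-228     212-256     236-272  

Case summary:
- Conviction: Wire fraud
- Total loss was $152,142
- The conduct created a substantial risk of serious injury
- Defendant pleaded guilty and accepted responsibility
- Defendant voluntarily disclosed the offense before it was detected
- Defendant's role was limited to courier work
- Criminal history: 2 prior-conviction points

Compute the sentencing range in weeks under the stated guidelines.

96-128 weeks

Base offense level for wire fraud: 11.
§1 applies: 11 − 1 = 10.
§2 applies: 10 − 2 = 8.
§3 applies: 8 − 2 = 6.
§4 applies (level before this adjustment is 6 < 12, so +1): 6 + 1 = 7.
§5 applies (level before this adjustment is 7 < 8, so +1): 7 + 1 = 8.
Final offense level: 8.
Criminal history: 2 prior points → Category 2 (2-6).
Level 8 falls in the 8 band.
Grid: Level 8 × Category 2 = 96-128 weeks.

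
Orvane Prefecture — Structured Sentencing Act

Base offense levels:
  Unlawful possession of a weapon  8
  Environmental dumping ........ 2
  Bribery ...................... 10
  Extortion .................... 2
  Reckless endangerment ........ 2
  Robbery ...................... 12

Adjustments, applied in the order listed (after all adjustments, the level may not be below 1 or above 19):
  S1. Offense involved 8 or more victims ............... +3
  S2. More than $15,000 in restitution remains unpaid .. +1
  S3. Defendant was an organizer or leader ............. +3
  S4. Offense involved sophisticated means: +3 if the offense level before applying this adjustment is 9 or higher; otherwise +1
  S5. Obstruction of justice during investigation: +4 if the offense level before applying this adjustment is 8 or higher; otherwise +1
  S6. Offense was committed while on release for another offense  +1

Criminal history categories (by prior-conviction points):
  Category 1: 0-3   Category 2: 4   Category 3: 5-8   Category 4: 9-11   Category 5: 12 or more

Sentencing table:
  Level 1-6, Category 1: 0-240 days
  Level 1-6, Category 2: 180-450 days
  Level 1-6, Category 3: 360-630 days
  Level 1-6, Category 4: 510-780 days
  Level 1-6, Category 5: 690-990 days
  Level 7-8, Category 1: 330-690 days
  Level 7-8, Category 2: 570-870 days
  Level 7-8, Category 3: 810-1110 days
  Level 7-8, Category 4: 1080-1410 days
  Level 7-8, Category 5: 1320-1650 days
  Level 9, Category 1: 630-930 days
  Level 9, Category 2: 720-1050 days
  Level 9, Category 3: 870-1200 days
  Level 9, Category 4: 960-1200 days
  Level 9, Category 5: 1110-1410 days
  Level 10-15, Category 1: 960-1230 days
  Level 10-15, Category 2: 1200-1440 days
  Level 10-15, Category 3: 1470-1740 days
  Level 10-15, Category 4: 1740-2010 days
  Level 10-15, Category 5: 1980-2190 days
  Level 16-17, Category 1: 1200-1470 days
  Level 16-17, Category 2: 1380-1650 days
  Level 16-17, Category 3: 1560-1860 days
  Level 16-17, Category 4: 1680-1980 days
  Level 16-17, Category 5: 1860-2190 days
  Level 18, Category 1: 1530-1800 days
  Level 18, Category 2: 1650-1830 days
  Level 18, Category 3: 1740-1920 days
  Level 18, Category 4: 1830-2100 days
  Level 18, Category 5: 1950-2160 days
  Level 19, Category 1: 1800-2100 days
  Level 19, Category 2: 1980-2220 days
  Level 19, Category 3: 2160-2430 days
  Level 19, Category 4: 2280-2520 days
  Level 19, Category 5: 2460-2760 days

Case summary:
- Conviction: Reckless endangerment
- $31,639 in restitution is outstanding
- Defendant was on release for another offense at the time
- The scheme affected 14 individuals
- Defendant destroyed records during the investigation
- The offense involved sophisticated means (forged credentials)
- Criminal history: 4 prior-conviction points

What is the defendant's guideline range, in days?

Base offense level for reckless endangerment: 2.
S1 applies: 2 + 3 = 5.
S2 applies: 5 + 1 = 6.
S4 applies (level before this adjustment is 6 < 9, so +1): 6 + 1 = 7.
S5 applies (level before this adjustment is 7 < 8, so +1): 7 + 1 = 8.
S6 applies: 8 + 1 = 9.
Final offense level: 9.
Criminal history: 4 prior points → Category 2 (4).
Level 9 falls in the 9 band.
Grid: Level 9 × Category 2 = 720-1050 days.

720-1050 days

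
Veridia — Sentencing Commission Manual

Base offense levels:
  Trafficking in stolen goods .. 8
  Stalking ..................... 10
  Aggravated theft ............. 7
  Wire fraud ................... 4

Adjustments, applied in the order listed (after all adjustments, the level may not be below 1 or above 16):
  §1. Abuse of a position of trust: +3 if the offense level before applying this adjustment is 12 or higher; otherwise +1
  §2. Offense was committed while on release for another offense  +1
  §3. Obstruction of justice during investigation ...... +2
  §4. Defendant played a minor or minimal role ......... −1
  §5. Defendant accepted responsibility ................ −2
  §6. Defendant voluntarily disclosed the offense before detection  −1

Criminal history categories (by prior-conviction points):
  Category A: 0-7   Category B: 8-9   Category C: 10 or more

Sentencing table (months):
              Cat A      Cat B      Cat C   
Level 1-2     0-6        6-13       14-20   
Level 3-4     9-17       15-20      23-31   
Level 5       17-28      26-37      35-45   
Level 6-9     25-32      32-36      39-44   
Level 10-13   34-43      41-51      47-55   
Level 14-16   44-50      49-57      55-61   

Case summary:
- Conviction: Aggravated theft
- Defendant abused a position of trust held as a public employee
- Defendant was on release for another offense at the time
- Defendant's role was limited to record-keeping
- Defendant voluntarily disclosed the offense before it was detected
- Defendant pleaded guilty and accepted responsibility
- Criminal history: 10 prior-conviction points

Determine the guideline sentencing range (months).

Base offense level for aggravated theft: 7.
§1 applies (level before this adjustment is 7 < 12, so +1): 7 + 1 = 8.
§2 applies: 8 + 1 = 9.
§3 does not apply.
§4 applies: 9 − 1 = 8.
§5 applies: 8 − 2 = 6.
§6 applies: 6 − 1 = 5.
Final offense level: 5.
Criminal history: 10 prior points → Category C (10+).
Level 5 falls in the 5 band.
Grid: Level 5 × Category C = 35-45 months.

35-45 months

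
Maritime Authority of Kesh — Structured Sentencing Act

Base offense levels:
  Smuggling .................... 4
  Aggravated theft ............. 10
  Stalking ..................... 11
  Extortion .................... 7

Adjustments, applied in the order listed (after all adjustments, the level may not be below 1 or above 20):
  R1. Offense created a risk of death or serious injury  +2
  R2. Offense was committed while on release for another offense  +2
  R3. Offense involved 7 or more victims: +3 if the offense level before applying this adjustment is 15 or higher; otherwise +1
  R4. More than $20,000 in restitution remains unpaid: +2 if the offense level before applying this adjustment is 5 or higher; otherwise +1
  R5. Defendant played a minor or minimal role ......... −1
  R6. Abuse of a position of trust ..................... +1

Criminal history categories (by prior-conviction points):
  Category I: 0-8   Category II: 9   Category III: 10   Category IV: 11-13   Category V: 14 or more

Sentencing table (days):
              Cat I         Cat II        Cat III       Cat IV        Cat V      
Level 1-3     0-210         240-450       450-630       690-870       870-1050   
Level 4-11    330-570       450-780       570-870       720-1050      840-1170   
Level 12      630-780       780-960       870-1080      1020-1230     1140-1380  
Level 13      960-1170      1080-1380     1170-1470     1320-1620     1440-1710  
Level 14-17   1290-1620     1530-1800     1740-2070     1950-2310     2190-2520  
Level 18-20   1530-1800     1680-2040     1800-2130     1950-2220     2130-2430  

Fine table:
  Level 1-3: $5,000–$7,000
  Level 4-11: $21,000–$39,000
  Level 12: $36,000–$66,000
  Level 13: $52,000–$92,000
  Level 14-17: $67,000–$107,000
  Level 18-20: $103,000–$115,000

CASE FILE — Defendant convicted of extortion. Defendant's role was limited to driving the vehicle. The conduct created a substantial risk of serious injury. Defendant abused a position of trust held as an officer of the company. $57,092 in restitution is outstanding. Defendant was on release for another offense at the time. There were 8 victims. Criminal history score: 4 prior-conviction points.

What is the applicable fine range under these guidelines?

$67,000–$107,000

Base offense level for extortion: 7.
R1 applies: 7 + 2 = 9.
R2 applies: 9 + 2 = 11.
R3 applies (level before this adjustment is 11 < 15, so +1): 11 + 1 = 12.
R4 applies (level before this adjustment is 12 ≥ 5, so +2): 12 + 2 = 14.
R5 applies: 14 − 1 = 13.
R6 applies: 13 + 1 = 14.
Final offense level: 14.
Level 14 falls in the 14-17 band.
Fine table: Level 14-17 → $67,000–$107,000.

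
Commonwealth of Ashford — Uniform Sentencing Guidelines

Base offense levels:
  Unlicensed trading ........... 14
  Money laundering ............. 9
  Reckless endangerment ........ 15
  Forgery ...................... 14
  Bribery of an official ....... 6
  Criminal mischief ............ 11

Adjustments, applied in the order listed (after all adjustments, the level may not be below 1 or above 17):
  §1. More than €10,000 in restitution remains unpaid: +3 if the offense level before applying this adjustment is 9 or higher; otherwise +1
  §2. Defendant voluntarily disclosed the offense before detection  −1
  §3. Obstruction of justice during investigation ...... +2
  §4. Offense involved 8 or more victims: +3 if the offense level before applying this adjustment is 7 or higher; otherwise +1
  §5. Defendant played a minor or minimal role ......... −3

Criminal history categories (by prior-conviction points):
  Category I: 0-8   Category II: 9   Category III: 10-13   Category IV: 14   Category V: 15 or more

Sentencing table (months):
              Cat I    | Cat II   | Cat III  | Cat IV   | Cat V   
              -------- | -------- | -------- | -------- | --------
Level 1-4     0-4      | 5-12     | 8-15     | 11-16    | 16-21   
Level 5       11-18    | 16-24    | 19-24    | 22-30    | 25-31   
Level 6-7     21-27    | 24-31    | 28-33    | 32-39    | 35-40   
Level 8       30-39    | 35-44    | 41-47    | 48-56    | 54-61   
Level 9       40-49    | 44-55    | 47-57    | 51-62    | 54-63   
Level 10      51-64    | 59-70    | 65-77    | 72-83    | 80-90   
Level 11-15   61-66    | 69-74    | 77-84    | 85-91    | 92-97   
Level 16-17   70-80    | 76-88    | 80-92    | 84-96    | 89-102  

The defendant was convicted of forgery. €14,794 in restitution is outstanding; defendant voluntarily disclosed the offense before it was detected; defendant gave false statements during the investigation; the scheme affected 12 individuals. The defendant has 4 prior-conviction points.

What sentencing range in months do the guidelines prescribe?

70-80 months

Base offense level for forgery: 14.
§1 applies (level before this adjustment is 14 ≥ 9, so +3): 14 + 3 = 17.
§2 applies: 17 − 1 = 16.
§3 applies: 16 + 2 = 18.
§4 applies (level before this adjustment is 18 ≥ 7, so +3): 18 + 3 = 21.
Level 21 exceeds the maximum of 17; capped at 17.
Final offense level: 17.
Criminal history: 4 prior points → Category I (0-8).
Level 17 falls in the 16-17 band.
Grid: Level 16-17 × Category I = 70-80 months.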